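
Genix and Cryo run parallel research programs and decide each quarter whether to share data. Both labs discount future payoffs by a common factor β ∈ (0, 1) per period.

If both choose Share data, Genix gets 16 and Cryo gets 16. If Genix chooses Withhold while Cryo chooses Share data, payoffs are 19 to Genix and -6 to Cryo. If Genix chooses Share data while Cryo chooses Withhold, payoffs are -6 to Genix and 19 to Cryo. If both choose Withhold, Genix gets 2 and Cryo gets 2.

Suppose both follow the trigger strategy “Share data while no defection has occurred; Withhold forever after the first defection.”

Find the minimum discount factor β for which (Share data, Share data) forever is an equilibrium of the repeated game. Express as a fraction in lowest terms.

Cooperation forever yields 16 each period: 16/(1−β).
Deviating yields 19 once, then 2 forever: 19 + 2β/(1−β).
No profitable deviation requires 16/(1−β) ≥ 19 + 2β/(1−β).
Multiplying by (1−β): 16 ≥ 19(1−β) + 2β = 19 − 17β.
So 17β ≥ 3, i.e. β ≥ 3/17.

3/17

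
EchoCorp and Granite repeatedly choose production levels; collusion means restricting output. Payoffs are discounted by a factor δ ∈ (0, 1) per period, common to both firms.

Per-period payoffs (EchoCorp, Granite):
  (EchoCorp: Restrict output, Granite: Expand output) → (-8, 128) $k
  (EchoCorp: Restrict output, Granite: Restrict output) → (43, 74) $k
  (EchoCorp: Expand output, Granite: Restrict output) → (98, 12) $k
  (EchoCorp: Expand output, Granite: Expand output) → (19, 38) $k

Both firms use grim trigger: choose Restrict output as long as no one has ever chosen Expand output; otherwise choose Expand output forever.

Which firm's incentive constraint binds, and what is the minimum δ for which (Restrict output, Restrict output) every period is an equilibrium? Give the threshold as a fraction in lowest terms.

EchoCorp's threshold: (98−43)/(98−19) = 55/79.
Granite's threshold: (128−74)/(128−38) = 3/5.
55/79 > 3/5, so EchoCorp binds and δ* = 55/79.

EchoCorp; δ ≥ 55/79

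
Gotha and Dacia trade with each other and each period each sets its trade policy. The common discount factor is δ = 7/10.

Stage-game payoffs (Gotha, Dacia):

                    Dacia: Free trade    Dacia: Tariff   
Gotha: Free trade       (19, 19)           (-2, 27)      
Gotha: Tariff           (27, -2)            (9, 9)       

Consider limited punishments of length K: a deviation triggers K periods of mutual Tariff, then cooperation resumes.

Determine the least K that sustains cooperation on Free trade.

IC: δ(1−δ^K)/(1−δ) ≥ (27−19)/(19−9) = 4/5.
With δ = 7/10: need 1 − δ^K ≥ 4/5·(1−7/10)/(7/10), i.e. δ^K ≤ 0.6571.
Since (7/10)^1 = 0.7000 and (7/10)^2 = 0.4900, the smallest such K is 2.

2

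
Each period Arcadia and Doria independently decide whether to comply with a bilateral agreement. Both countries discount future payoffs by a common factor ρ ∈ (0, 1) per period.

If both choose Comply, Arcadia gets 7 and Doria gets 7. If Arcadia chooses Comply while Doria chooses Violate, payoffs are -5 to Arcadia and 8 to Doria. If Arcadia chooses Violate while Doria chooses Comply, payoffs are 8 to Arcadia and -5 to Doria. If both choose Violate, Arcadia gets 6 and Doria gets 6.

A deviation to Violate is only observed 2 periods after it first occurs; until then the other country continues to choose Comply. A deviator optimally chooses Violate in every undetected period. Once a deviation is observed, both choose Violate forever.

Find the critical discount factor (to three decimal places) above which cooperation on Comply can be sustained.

The best deviation is to choose Violate for all 2 undetected periods, earning 8 each, then 6 forever once detected.
Deviation value: 8(1−ρ^2)/(1−ρ) + 6ρ^2/(1−ρ); cooperation value: 7/(1−ρ).
IC: 7 ≥ 8(1−ρ^2) + 6ρ^2 = 8 − 2ρ^2.
So ρ^2 ≥ 1/2, giving ρ ≥ (1/2)^(1/2) ≈ 0.707.

0.707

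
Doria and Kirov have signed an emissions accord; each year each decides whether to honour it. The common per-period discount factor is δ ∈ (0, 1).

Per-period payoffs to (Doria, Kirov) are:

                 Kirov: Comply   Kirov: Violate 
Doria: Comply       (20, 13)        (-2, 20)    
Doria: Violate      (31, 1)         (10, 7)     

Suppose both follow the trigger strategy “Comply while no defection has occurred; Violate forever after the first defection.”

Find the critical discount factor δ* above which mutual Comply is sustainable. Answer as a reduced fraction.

Doria's threshold: (31−20)/(31−10) = 11/21.
Kirov's threshold: (20−13)/(20−7) = 7/13.
11/21 < 7/13, so Kirov binds and δ* = 7/13.

7/13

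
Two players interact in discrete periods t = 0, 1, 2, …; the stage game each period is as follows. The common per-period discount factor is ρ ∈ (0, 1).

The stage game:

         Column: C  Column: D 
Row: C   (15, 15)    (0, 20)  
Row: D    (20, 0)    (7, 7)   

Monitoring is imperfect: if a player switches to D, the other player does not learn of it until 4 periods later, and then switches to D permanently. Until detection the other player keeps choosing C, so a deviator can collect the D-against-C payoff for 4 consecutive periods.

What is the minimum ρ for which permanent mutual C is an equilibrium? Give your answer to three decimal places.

The best deviation is to choose D for all 4 undetected periods, earning 20 each, then 7 forever once detected.
Deviation value: 20(1−ρ^4)/(1−ρ) + 7ρ^4/(1−ρ); cooperation value: 15/(1−ρ).
IC: 15 ≥ 20(1−ρ^4) + 7ρ^4 = 20 − 13ρ^4.
So ρ^4 ≥ 5/13, giving ρ ≥ (5/13)^(1/4) ≈ 0.788.

0.788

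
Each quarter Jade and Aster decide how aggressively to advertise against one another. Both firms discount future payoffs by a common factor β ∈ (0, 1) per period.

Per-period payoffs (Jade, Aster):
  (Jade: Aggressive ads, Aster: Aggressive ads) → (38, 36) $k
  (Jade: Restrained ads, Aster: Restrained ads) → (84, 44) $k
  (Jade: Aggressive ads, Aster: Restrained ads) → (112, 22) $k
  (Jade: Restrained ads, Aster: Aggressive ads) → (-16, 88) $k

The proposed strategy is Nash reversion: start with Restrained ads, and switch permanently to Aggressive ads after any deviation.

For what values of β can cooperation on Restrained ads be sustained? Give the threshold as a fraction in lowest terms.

11/13

Jade's threshold: (112−84)/(112−38) = 14/37.
Aster's threshold: (88−44)/(88−36) = 11/13.
14/37 < 11/13, so Aster binds and β* = 11/13.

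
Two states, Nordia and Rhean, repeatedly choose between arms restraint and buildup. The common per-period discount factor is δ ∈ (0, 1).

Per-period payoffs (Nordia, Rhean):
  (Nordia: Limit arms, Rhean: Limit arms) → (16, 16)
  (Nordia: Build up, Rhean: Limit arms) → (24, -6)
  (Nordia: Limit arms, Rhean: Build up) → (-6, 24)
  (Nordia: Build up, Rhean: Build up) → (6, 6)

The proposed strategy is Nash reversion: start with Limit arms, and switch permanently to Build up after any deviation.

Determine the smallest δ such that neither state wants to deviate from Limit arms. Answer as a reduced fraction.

Under grim trigger the critical discount factor is (T−C)/(T−P) with T = 24, C = 16, P = 6.
δ* = (24−16)/(24−6) = 8/18 = 4/9.

4/9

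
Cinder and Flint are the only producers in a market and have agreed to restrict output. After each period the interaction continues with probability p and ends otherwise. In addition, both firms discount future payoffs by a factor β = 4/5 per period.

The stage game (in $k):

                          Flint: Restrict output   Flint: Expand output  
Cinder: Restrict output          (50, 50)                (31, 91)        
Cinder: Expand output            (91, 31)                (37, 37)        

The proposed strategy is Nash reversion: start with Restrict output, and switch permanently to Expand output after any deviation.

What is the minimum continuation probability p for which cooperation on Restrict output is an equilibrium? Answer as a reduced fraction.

Expected continuation weight on next period's payoff is β·p = 4/5·p, which plays the role of the discount factor.
Cooperation requires 4/5·p ≥ (91−50)/(91−37) = 41/54, hence p ≥ 205/216.

205/216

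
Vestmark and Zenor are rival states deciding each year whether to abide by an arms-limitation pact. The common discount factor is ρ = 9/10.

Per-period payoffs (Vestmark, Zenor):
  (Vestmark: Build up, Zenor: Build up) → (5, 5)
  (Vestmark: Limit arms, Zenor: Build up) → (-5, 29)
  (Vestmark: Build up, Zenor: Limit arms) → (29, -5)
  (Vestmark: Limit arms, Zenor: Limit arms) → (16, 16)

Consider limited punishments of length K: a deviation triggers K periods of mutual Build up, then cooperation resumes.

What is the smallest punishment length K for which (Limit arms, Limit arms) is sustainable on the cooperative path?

2

Need Σ_{k=1}^{K} ρ^k ≥ (29−16)/(16−5) = 1.1818 at ρ = 9/10.
At K = 1 the sum is 0.9000 < 1.1818; at K = 2 it is 1.7100 ≥ 1.1818.
So the minimum punishment length is K = 2.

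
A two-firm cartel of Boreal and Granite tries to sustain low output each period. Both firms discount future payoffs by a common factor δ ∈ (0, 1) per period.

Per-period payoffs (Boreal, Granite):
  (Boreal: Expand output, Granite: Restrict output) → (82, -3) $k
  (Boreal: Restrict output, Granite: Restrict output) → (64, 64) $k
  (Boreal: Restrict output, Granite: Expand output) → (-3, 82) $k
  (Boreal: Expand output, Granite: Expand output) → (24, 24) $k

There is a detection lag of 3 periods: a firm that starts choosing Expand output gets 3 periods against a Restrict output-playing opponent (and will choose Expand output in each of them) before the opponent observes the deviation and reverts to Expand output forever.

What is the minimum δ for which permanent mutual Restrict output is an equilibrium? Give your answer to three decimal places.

0.677

A deviator earns 82 for 3 periods, then 24 forever; cooperating earns 64 forever. Multiplying the IC by (1−δ):
64 ≥ 82(1−δ^3) + 24δ^3, so 58·δ^3 ≥ 18 and δ^3 ≥ 9/29.
δ ≥ (9/29)^(1/3) ≈ 0.677.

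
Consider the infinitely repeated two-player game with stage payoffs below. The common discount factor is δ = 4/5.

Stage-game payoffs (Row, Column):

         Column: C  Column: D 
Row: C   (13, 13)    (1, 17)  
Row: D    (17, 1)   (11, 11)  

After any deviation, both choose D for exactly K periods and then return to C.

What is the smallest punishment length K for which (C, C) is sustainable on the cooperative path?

4

IC: δ(1−δ^K)/(1−δ) ≥ (17−13)/(13−11) = 2.
With δ = 4/5: need 1 − δ^K ≥ 2·(1−4/5)/(4/5), i.e. δ^K ≤ 0.5000.
Since (4/5)^3 = 0.5120 and (4/5)^4 = 0.4096, the smallest such K is 4.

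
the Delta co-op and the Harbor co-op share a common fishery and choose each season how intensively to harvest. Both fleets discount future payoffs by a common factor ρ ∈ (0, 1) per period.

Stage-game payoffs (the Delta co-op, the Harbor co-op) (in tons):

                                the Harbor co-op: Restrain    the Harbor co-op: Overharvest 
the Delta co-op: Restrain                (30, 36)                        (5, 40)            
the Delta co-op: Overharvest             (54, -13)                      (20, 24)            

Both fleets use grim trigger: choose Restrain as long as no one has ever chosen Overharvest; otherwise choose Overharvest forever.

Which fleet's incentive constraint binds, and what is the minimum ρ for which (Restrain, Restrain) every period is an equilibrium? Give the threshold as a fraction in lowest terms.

the Delta co-op: cooperation gives 30 each period; deviation gives 54 once then 20 forever.
  30/(1−ρ) ≥ 54 + 20ρ/(1−ρ) ⇒ ρ ≥ 24/34 = 12/17.
the Harbor co-op: cooperation gives 36 each period; deviation gives 40 once then 24 forever.
  ρ ≥ 4/16 = 1/4.
Both must hold, so the binding constraint is the Delta co-op's: ρ ≥ 12/17.

the Delta co-op; ρ ≥ 12/17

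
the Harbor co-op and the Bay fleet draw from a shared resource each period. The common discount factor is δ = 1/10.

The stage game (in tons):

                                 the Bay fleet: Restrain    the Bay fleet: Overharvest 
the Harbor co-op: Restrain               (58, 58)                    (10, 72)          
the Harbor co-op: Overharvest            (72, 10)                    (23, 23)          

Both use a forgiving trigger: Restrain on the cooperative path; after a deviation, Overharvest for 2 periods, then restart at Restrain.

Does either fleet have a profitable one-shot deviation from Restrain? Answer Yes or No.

Comparing payoff streams over the 3 periods until play realigns: cooperate → 58(1+δ+…+δ^2); deviate → 72 + 23(δ+…+δ^2).
Cooperation is sustained iff (58−23)(δ+…+δ^2) ≥ 72−58.
δ+…+δ^2 = 1/10·(1−(1/10)^2)/(1−1/10) = 0.1100, and (72−58)/(58−23) = 0.4000.
0.1100 < 0.4000, so cooperation is not sustainable.

Yes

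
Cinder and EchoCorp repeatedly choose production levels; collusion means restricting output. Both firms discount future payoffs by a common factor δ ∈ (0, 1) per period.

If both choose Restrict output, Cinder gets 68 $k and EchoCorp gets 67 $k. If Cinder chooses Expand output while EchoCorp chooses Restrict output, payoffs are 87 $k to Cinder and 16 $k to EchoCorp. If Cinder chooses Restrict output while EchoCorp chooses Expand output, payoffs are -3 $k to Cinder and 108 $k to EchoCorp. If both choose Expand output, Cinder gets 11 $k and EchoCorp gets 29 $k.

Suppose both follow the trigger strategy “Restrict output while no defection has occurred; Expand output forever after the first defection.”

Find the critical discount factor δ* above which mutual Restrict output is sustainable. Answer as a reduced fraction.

Cinder's threshold: (87−68)/(87−11) = 1/4.
EchoCorp's threshold: (108−67)/(108−29) = 41/79.
1/4 < 41/79, so EchoCorp binds and δ* = 41/79.

41/79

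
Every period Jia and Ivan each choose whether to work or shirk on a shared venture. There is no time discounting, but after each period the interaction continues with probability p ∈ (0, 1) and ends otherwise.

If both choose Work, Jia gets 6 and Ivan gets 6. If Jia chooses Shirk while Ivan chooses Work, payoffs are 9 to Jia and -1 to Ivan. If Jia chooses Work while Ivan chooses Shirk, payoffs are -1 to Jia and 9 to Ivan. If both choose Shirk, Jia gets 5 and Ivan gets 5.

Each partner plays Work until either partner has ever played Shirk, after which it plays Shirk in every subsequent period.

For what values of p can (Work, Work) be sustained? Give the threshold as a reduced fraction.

3/4

With no time discounting, the continuation probability p plays the role of the discount factor.
Grim-trigger IC: 6/(1−p) ≥ 9 + 5p/(1−p) ⇒ p ≥ (9−6)/(9−5) = 3/4.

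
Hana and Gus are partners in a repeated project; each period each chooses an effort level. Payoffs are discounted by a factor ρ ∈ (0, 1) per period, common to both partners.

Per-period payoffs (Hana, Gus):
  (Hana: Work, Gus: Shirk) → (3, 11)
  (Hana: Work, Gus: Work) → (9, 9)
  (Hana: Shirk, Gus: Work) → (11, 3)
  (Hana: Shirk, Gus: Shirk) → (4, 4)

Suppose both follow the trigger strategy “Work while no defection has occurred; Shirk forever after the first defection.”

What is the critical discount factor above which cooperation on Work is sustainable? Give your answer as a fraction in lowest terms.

9/(1−ρ) ≥ 11 + 4ρ/(1−ρ)
9 ≥ 11 − 7ρ
ρ ≥ 2/7.

2/7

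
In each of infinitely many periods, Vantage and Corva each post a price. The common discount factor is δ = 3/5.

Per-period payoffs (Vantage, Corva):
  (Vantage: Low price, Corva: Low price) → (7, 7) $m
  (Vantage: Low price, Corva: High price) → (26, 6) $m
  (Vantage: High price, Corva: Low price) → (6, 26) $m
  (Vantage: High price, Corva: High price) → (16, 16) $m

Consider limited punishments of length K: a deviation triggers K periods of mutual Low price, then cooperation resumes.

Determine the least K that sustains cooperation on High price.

3

No profitable deviation requires (16−7)(δ+…+δ^K) ≥ 26−16, i.e. δ+…+δ^K ≥ 10/9 ≈ 1.1111.
With δ = 3/5, the partial sums are K=1: 0.6000, K=2: 0.9600, K=3: 1.1760.
K = 3 is the first length at which the sum reaches 1.1111.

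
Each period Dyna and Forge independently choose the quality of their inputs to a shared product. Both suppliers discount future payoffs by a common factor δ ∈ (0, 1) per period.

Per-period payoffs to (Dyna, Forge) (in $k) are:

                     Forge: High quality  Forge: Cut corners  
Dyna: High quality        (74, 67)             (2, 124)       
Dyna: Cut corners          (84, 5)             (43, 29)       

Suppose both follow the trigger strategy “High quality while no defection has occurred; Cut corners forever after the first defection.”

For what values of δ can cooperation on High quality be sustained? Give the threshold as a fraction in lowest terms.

Dyna: cooperation gives 74 each period; deviation gives 84 once then 43 forever.
  74/(1−δ) ≥ 84 + 43δ/(1−δ) ⇒ δ ≥ 10/41.
Forge: cooperation gives 67 each period; deviation gives 124 once then 29 forever.
  δ ≥ 57/95 = 3/5.
Both must hold, so the binding constraint is Forge's: δ ≥ 3/5.

3/5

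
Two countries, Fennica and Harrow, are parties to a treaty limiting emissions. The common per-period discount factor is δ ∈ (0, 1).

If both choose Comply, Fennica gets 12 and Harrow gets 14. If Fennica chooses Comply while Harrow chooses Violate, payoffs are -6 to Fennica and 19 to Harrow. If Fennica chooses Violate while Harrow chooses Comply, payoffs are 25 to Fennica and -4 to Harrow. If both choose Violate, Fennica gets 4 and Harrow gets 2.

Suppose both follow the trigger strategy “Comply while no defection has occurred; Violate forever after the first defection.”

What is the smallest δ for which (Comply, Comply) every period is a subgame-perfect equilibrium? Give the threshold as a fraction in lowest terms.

Fennica: cooperation gives 12 each period; deviation gives 25 once then 4 forever.
  12/(1−δ) ≥ 25 + 4δ/(1−δ) ⇒ δ ≥ 13/21.
Harrow: cooperation gives 14 each period; deviation gives 19 once then 2 forever.
  δ ≥ 5/17.
Both must hold, so the binding constraint is Fennica's: δ ≥ 13/21.

13/21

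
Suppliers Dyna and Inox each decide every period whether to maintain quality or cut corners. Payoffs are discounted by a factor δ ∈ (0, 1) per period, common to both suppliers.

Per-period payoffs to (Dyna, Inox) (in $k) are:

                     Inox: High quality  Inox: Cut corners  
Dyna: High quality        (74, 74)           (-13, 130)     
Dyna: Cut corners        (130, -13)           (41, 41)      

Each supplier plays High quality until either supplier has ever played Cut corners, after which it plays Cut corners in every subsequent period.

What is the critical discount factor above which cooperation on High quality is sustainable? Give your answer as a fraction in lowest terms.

Under grim trigger the critical discount factor is (T−C)/(T−P) with T = 130, C = 74, P = 41.
δ* = (130−74)/(130−41) = 56/89.

56/89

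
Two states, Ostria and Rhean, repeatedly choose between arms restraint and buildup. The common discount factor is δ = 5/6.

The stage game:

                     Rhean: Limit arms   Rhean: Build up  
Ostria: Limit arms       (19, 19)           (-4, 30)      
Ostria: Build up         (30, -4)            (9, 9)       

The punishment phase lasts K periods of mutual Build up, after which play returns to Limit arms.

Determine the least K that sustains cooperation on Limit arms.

2

Need Σ_{k=1}^{K} δ^k ≥ (30−19)/(19−9) = 1.1000 at δ = 5/6.
At K = 1 the sum is 0.8333 < 1.1000; at K = 2 it is 1.5278 ≥ 1.1000.
So the minimum punishment length is K = 2.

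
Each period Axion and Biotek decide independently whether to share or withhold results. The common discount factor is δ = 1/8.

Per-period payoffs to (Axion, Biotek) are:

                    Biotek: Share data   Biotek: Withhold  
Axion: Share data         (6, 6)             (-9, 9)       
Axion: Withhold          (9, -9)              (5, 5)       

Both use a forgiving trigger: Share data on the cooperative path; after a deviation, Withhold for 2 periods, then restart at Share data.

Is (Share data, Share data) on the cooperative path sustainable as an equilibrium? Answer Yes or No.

IC: δ+…+δ^2 ≥ (9−6)/(6−5) = 3.
At δ = 1/8: partial sum = 0.1406 < 3.0000. Cooperation not sustainable.

No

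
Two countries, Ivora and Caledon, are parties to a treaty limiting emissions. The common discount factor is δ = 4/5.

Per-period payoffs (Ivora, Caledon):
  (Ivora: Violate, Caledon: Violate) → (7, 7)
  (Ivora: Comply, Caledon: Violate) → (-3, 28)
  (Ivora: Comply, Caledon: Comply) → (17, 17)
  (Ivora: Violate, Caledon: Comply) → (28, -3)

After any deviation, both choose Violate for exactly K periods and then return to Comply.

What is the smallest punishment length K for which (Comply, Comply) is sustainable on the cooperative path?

2

No profitable deviation requires (17−7)(δ+…+δ^K) ≥ 28−17, i.e. δ+…+δ^K ≥ 11/10 ≈ 1.1000.
With δ = 4/5, the partial sums are K=1: 0.8000, K=2: 1.4400.
K = 2 is the first length at which the sum reaches 1.1000.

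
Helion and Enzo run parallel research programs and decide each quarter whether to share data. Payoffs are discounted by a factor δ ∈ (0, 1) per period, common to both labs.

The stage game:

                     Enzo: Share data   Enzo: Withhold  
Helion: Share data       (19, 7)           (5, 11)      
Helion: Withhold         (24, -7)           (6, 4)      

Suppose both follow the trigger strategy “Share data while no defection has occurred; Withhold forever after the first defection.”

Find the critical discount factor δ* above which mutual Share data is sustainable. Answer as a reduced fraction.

4/7

Helion's threshold: (24−19)/(24−6) = 5/18.
Enzo's threshold: (11−7)/(11−4) = 4/7.
5/18 < 4/7, so Enzo binds and δ* = 4/7.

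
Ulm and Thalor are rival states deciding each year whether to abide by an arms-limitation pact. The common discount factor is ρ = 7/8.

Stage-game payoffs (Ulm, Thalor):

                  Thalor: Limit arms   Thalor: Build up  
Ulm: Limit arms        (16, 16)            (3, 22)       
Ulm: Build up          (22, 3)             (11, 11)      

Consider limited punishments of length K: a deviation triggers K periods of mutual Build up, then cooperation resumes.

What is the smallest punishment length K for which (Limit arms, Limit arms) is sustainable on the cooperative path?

2

IC: ρ(1−ρ^K)/(1−ρ) ≥ (22−16)/(16−11) = 6/5.
With ρ = 7/8: need 1 − ρ^K ≥ 6/5·(1−7/8)/(7/8), i.e. ρ^K ≤ 0.8286.
Since (7/8)^1 = 0.8750 and (7/8)^2 = 0.7656, the smallest such K is 2.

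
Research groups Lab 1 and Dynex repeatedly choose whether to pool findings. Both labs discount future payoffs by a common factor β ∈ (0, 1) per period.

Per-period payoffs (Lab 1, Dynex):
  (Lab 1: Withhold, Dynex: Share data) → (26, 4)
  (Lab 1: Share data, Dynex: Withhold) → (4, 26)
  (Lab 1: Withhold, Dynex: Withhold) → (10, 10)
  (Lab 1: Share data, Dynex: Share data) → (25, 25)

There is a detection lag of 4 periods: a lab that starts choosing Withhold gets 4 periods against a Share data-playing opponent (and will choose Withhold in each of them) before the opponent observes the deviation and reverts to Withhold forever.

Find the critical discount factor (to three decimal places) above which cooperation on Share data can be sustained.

0.500

A deviator earns 26 for 4 periods, then 10 forever; cooperating earns 25 forever. Multiplying the IC by (1−β):
25 ≥ 26(1−β^4) + 10β^4, so 16·β^4 ≥ 1 and β^4 ≥ 1/16.
β ≥ (1/16)^(1/4) ≈ 0.500.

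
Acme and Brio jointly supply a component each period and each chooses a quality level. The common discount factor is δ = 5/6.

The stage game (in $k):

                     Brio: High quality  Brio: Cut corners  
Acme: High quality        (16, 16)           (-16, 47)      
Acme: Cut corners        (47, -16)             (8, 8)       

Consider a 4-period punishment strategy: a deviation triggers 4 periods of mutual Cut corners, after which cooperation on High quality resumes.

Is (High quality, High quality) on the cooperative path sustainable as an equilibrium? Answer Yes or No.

No

A one-shot deviation gives 47 now, then 8 for 4 periods, then back to 16.
Gain from deviating: (47−16) today; loss: (16−8) in each of the next 4 periods.
No-deviation condition: (16−8)(δ+…+δ^4) ≥ 47−16, i.e. δ+…+δ^4 ≥ 31/8.
At δ = 5/6: δ+…+δ^4 = 2.5887 < 3.8750.
So cooperation is not sustainable.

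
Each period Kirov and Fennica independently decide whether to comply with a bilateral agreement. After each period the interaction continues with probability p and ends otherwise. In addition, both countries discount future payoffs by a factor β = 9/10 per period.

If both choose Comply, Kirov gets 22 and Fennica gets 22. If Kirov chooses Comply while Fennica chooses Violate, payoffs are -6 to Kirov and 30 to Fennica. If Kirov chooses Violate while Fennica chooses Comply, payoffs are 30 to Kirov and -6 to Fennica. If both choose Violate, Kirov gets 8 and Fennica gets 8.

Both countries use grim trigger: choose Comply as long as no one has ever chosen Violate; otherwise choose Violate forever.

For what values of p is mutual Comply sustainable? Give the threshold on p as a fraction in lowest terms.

40/99

With continuation probability p and discount β, the effective per-period discount factor is βp.
Grim-trigger IC: βp ≥ (30−22)/(30−8) = 4/11.
So p ≥ (4/11)/(9/10) = 40/99.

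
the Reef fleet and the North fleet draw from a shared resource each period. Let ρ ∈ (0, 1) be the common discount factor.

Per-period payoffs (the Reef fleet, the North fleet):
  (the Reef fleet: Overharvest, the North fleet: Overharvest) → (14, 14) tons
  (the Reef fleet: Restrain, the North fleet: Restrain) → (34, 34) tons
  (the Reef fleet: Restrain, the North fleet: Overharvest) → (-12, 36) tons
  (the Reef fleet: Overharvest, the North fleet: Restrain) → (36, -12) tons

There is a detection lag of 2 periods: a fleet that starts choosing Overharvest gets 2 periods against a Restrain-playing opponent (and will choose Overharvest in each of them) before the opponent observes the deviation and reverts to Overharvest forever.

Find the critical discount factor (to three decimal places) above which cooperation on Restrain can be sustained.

0.302

Deviating for the 2 undetected periods gains 36−34 = 2 per period over cooperation, then loses 34−14 = 20 per period forever once punishment starts.
Gain: 2(1 + ρ + … + ρ^1); loss: 20·ρ^2/(1−ρ).
No profitable deviation ⇔ 2(1−ρ^2) ≤ 20·ρ^2, i.e. ρ^2 ≥ 2/(2+20) = 1/11.
Hence ρ ≥ (1/11)^(1/2) ≈ 0.302.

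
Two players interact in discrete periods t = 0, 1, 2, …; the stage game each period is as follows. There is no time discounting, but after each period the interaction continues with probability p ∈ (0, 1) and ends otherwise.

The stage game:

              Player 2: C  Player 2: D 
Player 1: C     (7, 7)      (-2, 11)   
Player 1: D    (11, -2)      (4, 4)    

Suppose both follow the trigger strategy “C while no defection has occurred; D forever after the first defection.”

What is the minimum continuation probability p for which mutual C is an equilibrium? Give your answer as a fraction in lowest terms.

4/7

With no time discounting, the continuation probability p plays the role of the discount factor.
Grim-trigger IC: 7/(1−p) ≥ 11 + 4p/(1−p) ⇒ p ≥ (11−7)/(11−4) = 4/7.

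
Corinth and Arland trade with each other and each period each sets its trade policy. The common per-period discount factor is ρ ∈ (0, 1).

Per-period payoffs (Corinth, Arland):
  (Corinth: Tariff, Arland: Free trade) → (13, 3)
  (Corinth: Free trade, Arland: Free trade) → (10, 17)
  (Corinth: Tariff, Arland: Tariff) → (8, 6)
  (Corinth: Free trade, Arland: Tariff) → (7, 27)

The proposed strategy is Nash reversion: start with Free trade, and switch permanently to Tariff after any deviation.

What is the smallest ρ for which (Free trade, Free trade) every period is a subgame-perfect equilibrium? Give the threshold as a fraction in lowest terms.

3/5

Corinth's threshold: (13−10)/(13−8) = 3/5.
Arland's threshold: (27−17)/(27−6) = 10/21.
3/5 > 10/21, so Corinth binds and ρ* = 3/5.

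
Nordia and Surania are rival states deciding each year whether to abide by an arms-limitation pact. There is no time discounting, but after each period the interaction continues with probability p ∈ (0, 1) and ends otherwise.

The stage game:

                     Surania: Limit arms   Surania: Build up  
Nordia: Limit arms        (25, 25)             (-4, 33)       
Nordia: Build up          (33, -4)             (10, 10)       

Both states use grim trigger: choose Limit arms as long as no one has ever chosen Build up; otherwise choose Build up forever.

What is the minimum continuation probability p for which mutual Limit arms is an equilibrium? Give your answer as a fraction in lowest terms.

8/23

Expected cooperation value is 25 + p·25 + p²·25 + … = 25/(1−p); deviation gives 33 + p·10/(1−p).
25 ≥ 33(1−p) + 10p ⇒ 23p ≥ 8 ⇒ p ≥ 8/23.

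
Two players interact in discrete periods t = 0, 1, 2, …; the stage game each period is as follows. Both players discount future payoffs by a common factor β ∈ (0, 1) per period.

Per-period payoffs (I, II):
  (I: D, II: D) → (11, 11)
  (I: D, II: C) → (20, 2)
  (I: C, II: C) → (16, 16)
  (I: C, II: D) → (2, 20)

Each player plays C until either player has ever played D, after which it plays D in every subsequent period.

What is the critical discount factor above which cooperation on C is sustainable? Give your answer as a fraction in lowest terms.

4/9

One-period gain from deviating is 20 − 16 = 4. The loss is 16 − 11 = 5 in every subsequent period, with present value 5·β/(1−β).
Deviation is unprofitable when 5·β/(1−β) ≥ 4, i.e. β/(1−β) ≥ 4/5.
Equivalently β ≥ 4/(4+5) = 4/9.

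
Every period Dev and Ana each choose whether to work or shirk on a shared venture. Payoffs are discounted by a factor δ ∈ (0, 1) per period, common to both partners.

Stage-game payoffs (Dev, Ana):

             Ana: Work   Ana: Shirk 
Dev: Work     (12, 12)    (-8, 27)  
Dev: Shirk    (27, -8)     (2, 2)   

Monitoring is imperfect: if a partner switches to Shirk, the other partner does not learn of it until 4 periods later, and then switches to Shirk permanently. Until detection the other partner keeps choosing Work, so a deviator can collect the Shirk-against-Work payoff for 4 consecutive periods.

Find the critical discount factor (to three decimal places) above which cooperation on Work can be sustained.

A deviator earns 27 for 4 periods, then 2 forever; cooperating earns 12 forever. Multiplying the IC by (1−δ):
12 ≥ 27(1−δ^4) + 2δ^4, so 25·δ^4 ≥ 15 and δ^4 ≥ 3/5.
δ ≥ (3/5)^(1/4) ≈ 0.880.

0.880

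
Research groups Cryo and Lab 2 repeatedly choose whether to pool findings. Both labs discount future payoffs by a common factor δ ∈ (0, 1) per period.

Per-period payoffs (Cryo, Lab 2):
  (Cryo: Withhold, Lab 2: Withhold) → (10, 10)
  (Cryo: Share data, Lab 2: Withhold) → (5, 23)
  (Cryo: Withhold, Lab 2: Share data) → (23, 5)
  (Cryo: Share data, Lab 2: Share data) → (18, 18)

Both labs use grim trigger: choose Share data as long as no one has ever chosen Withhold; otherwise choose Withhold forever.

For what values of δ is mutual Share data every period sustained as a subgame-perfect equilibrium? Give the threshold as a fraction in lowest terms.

Under grim trigger the critical discount factor is (T−C)/(T−P) with T = 23, C = 18, P = 10.
δ* = (23−18)/(23−10) = 5/13.

5/13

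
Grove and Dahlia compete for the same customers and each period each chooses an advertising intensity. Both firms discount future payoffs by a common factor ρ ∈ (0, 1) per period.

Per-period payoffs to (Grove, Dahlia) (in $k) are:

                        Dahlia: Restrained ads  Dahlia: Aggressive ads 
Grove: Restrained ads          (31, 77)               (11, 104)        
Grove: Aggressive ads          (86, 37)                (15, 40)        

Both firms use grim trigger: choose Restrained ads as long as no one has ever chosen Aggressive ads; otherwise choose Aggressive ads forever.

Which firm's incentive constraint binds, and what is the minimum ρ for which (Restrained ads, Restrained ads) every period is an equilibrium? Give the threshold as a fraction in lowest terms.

Grove; ρ ≥ 55/71

For Grove: deviation gain 86−31 = 55, per-period punishment loss 31−15 = 16. IC gives ρ ≥ 55/71.
For Dahlia: gain 27, loss 37 per period, so ρ ≥ 27/64.
The tighter constraint is Grove's, so cooperation needs ρ ≥ 55/71.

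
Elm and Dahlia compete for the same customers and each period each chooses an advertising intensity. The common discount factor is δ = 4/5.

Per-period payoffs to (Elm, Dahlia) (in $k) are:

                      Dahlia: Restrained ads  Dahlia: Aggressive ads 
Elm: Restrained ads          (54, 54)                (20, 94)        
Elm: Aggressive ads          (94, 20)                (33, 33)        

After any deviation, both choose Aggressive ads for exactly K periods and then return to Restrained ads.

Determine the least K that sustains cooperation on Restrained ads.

No profitable deviation requires (54−33)(δ+…+δ^K) ≥ 94−54, i.e. δ+…+δ^K ≥ 40/21 ≈ 1.9048.
With δ = 4/5, the partial sums are K=1: 0.8000, K=2: 1.4400, K=3: 1.9520.
K = 3 is the first length at which the sum reaches 1.9048.

3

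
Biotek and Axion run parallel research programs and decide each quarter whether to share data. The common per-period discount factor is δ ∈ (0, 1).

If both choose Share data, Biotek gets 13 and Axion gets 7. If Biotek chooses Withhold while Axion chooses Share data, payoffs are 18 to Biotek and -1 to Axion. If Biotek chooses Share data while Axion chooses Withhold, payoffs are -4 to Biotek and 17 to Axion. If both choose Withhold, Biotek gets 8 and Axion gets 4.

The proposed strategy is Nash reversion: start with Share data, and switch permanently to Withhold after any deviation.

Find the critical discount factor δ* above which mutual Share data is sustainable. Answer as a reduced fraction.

10/13

For Biotek: deviation gain 18−13 = 5, per-period punishment loss 13−8 = 5. IC gives δ ≥ 5/10 = 1/2.
For Axion: gain 10, loss 3 per period, so δ ≥ 10/13.
The tighter constraint is Axion's, so cooperation needs δ ≥ 10/13.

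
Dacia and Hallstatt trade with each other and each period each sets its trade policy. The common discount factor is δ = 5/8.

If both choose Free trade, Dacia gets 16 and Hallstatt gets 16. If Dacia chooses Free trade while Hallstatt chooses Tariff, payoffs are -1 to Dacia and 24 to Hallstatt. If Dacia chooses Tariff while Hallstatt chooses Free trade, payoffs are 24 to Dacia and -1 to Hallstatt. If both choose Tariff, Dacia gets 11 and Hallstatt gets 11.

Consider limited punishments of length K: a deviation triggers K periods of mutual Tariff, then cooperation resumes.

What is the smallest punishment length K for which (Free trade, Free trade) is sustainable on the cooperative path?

No profitable deviation requires (16−11)(δ+…+δ^K) ≥ 24−16, i.e. δ+…+δ^K ≥ 8/5 ≈ 1.6000.
With δ = 5/8, the partial sums are K=1: 0.6250, K=2: 1.0156, …, K=5: 1.5077, K=6: 1.5673, K=7: 1.6046.
K = 7 is the first length at which the sum reaches 1.6000.

7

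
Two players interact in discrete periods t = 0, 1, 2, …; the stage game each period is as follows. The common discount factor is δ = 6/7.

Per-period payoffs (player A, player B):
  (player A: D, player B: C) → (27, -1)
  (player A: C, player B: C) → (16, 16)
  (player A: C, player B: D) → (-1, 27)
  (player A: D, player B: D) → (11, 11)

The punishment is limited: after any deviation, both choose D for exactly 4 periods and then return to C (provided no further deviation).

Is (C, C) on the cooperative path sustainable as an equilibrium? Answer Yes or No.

Comparing payoff streams over the 5 periods until play realigns: cooperate → 16(1+δ+…+δ^4); deviate → 27 + 11(δ+…+δ^4).
Cooperation is sustained iff (16−11)(δ+…+δ^4) ≥ 27−16.
δ+…+δ^4 = 6/7·(1−(6/7)^4)/(1−6/7) = 2.7613, and (27−16)/(16−11) = 2.2000.
2.7613 ≥ 2.2000, so cooperation is sustainable.

Yes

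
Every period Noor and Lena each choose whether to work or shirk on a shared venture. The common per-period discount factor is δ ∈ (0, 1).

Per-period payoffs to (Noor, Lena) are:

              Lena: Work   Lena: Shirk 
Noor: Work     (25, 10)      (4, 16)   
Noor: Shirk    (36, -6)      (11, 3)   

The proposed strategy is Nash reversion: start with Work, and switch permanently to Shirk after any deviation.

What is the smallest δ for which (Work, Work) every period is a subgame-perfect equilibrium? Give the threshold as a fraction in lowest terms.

6/13

Noor: cooperation gives 25 each period; deviation gives 36 once then 11 forever.
  25/(1−δ) ≥ 36 + 11δ/(1−δ) ⇒ δ ≥ 11/25.
Lena: cooperation gives 10 each period; deviation gives 16 once then 3 forever.
  δ ≥ 6/13.
Both must hold, so the binding constraint is Lena's: δ ≥ 6/13.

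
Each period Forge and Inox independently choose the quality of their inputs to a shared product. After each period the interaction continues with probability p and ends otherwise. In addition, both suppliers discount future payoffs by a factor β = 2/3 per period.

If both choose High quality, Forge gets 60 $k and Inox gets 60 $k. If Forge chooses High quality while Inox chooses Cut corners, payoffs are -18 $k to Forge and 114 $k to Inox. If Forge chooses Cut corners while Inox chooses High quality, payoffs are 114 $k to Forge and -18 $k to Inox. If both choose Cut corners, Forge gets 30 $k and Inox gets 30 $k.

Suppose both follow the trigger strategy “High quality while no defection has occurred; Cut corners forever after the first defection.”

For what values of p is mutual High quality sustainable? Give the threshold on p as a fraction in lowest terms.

27/28

Expected continuation weight on next period's payoff is β·p = 2/3·p, which plays the role of the discount factor.
Cooperation requires 2/3·p ≥ (114−60)/(114−30) = 9/14, hence p ≥ 27/28.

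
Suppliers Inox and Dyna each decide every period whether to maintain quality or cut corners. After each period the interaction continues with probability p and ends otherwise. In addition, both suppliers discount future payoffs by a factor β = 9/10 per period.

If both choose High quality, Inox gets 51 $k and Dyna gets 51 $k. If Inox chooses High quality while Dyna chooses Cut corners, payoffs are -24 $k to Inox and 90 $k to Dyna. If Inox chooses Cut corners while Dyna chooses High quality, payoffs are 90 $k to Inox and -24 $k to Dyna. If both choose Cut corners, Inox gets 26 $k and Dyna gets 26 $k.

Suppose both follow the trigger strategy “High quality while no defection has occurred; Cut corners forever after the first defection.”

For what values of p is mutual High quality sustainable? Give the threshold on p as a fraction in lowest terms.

65/96

With continuation probability p and discount β, the effective per-period discount factor is βp.
Grim-trigger IC: βp ≥ (90−51)/(90−26) = 39/64.
So p ≥ (39/64)/(9/10) = 65/96.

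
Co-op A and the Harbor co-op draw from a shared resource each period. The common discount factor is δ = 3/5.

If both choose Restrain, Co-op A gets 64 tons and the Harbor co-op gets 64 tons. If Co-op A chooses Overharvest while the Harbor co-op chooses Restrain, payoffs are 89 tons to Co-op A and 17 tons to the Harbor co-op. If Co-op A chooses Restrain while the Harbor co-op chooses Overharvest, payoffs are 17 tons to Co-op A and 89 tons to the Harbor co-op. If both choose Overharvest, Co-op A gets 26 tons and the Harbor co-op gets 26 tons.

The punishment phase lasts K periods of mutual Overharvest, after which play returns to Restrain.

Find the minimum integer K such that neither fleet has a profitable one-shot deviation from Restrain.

No profitable deviation requires (64−26)(δ+…+δ^K) ≥ 89−64, i.e. δ+…+δ^K ≥ 25/38 ≈ 0.6579.
With δ = 3/5, the partial sums are K=1: 0.6000, K=2: 0.9600.
K = 2 is the first length at which the sum reaches 0.6579.

2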